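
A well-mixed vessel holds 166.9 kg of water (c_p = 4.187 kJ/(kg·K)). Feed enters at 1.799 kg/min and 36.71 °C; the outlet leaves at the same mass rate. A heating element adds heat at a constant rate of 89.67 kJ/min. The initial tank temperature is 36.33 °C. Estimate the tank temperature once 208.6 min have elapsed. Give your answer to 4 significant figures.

47.32 °C

Heat balance on the well-mixed liquid: M c_p dT/dt = ṁ c_p (T_in − T) + 89.67.
τ = M/ṁ = 92.7738 min; T_ss = T_in + Q̇/(ṁ c_p) = 36.71 + 89.67/(1.799·4.187) = 48.6146 °C.
Integrating: T(t) = T_ss + (T₀ − T_ss) e^(−t/τ).
T(208.6) = 48.6146 + (-12.2846)·e^(−208.6/92.7738) = 48.6146 + (-12.2846)·0.105559 = 47.3178 °C.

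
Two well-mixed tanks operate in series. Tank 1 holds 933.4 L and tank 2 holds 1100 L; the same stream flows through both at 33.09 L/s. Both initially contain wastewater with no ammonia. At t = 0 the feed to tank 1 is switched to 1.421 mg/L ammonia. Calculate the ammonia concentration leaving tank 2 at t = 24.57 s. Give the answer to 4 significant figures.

0.2725 mg/L

Time constants: τᵢ = Vᵢ/Q for each well-mixed tank.
τ₁ = 933.4/33.09 = 28.2079 s; τ₂ = 1100/33.09 = 33.2427 s.
Solving the cascade with C₁(0)=C₂(0)=0 gives C₂(t) = C_in[1 − (τ₁ e^(−t/τ₁) − τ₂ e^(−t/τ₂))/(τ₁ − τ₂)].
At t = 24.57: e^(−t/τ₁) = 0.418519, e^(−t/τ₂) = 0.477539.
C₂ = 1.421·[1 − (28.2079·0.418519 − 33.2427·0.477539)/(-5.03475)] = 1.421·0.191798 = 0.272545 mg/L.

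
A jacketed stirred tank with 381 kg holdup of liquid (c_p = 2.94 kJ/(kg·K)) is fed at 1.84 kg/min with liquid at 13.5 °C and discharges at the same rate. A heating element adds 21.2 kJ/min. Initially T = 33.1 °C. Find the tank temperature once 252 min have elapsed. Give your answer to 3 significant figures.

Unsteady energy balance on the tank contents: M c_p dT/dt = ṁ c_p (T_in − T) + 21.2.
Rearrange: dT/dt = (T_ss − T)/τ with τ = M/ṁ = 207.07 min and T_ss = T_in + Q̇/(ṁ c_p) = 17.419 °C.
Solution: T(t) = T_ss + (T₀ − T_ss) e^(−t/τ).
T(252) = 17.419 + (15.681)·e^(−252/207.07) = 17.419 + (15.681)·0.29611 = 22.062 °C.

22.1 °C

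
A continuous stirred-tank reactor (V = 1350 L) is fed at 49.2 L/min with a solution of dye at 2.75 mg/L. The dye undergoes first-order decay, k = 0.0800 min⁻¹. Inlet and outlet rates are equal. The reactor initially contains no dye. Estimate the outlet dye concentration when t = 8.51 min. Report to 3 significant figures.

Accumulation = in − out − consumed: V dC/dt = Q C_in − Q C − k V C.
dC/dt = (Q/V) C_in − (Q/V + k) C; effective rate a = Q/V + k = 0.036444 + 0.0800 = 0.11644 min⁻¹.
C_ss = Q C_in/(Q + kV) = 0.86069 mg/L; C(t) = C_ss + (C₀ − C_ss) e^(−a t).
C(8.51) = 0.86069 + (-0.86069)·e^(−0.11644·8.51) = 0.86069 + (-0.86069)·0.37123 = 0.54118 mg/L.

0.541 mg/L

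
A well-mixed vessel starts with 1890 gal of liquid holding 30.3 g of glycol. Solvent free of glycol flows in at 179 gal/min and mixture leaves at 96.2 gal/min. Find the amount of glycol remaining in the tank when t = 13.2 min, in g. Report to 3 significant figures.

17.8 g

Total volume: dV/dt = Q_in − Q_out = 82.800 gal/min, so V(t) = 1890 + 82.800 t and V(13.2) = 2983.0 gal.
No glycol enters, so dm/dt = −Q_out · (m/V).
Separate: dm/m = −Q_out dt/V(t) ⇒ ln(m/m₀) = −(Q_out/(Q_in−Q_out)) ln(V/V₀).
m = m₀ (V₀/V)^(Q_out/(Q_in−Q_out)) = 30.3 × (1890/2983.0)^(1.1618) = 17.831 g.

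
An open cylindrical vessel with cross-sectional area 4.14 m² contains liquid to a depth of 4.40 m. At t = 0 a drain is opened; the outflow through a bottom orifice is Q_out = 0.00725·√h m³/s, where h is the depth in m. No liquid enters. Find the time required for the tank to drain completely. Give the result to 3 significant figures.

2400 s

With no inflow, A dh/dt = −0.00725 √h.
∫ h^(−1/2) dh = −(0.00725/A) ∫ dt, giving 2√h = 2√h₀ − (0.00725/A) t.
Set h = 0: 2√h₀ = (0.00725/A) t_empty ⇒ t_empty = 2A√h₀/0.00725.
t_empty = 2·4.14·√4.40/0.00725 = 8.2800·2.0976/0.00725 = 2395.6 s.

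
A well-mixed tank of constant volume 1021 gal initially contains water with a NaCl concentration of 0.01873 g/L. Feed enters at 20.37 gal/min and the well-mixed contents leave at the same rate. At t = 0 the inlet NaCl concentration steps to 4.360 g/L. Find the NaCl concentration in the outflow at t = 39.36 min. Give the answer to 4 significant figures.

Unsteady species balance (constant V, well mixed): V dC/dt = Q(C_in − C).
Rewrite as dC/dt + C/τ = C_in/τ, τ = V/Q = 50.1227 min.
C approaches C_in exponentially: C(t) = C_in + (C₀ − C_in) e^(−t/τ).
C(39.36) = 4.360 + (0.01873 − 4.360)·e^(−39.36/50.1227) = 4.360 + (-4.34127)·0.455995 = 2.38040 g/L.

2.380 g/L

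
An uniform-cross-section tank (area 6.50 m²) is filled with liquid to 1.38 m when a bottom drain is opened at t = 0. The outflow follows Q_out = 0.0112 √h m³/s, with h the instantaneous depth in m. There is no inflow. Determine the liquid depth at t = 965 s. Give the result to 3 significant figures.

A dh/dt = −Q_out = −0.0112 √h.
∫ h^(−1/2) dh = −(0.0112/A) ∫ dt, giving 2√h = 2√h₀ − (0.0112/A) t.
√h = √1.38 − 0.0112·965/(2·6.50) = 1.1747 − 0.83138 = 0.34335.
h = 0.34335² = 0.11789 m.

0.118 m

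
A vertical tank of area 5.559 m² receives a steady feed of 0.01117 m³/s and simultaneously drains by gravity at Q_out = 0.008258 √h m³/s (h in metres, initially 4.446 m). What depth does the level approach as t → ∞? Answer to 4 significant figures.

A dh/dt = Q_in − 0.008258 √h. Steady state requires inflow = outflow:
Q_in = 0.008258 √h_ss ⇒ √h_ss = 0.01117/0.008258 = 1.35263.
h_ss = 1.35263² = 1.82960 m. (Since h₀ = 4.446 m > h_ss, the level will fall toward this value.)

1.830 m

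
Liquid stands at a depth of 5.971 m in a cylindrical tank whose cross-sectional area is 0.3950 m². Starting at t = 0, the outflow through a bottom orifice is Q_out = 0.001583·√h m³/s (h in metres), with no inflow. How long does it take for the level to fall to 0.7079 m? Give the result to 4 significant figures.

With no inflow, A dh/dt = −0.001583 √h.
∫ h^(−1/2) dh = −(0.001583/A) ∫ dt, giving 2√h = 2√h₀ − (0.001583/A) t.
t = 2A(√h₀ − √h)/0.001583 = 2·0.3950·(√5.971 − √0.7079)/0.001583
  = 0.790000 × (2.44356 − 0.841368) / 0.001583 = 799.579 s.

799.6 s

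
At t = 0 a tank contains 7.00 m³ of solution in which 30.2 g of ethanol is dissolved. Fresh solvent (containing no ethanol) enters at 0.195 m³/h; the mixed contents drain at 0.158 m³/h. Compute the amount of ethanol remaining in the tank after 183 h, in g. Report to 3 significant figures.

1.68 g

Let m(t) be the amount of ethanol. Volume: V(t) = V₀ + (Q_in − Q_out) t = 7.00 + 0.037000 t; V(183) = 13.771 m³.
No ethanol enters, so dm/dt = −Q_out · (m/V).
dm/m = −Q_out dt/(V₀ + 0.037000 t); integrating gives ln(m/m₀) = −(Q_out/(Q_in−Q_out)) ln(V/V₀).
m = m₀ (V₀/V)^(Q_out/(Q_in−Q_out)) = 30.2 × (7.00/13.771)^(4.2703) = 1.6792 g.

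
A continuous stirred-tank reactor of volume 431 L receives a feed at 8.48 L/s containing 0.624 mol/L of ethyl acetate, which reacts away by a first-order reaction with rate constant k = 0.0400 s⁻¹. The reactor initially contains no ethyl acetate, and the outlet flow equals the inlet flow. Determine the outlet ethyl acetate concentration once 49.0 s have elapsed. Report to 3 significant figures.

Species balance: V dC/dt = Q C_in − Q C − k V C.
This is linear with rate a = Q/V + k = 0.059675 s⁻¹.
C_ss = Q C_in/(Q + kV) = 0.20574 mol/L; C(t) = C_ss + (C₀ − C_ss) e^(−a t).
C(49.0) = 0.20574 + (-0.20574)·e^(−0.059675·49.0) = 0.20574 + (-0.20574)·0.053714 = 0.19468 mol/L.

0.195 mol/L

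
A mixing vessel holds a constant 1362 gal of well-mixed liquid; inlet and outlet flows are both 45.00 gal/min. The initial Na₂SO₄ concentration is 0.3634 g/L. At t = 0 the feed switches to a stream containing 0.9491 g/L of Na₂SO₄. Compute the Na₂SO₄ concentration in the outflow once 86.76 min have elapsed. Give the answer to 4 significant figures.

0.9158 g/L

Species balance on the tank: V dC/dt = Q(C_in − C).
Time constant τ = V/Q = 1362/45.00 = 30.2667 min.
This is linear first-order; C(t) = C_in + (C₀ − C_in) e^(−t/τ).
C(86.76) = 0.9491 + (0.3634 − 0.9491)·e^(−86.76/30.2667) = 0.9491 + (-0.585700)·0.0568966 = 0.915776 g/L.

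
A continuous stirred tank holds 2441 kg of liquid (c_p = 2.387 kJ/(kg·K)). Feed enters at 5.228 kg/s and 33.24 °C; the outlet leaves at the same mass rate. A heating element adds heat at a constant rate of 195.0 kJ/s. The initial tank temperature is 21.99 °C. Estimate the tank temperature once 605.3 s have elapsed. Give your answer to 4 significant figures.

41.51 °C

Heat balance on the well-mixed liquid: M c_p dT/dt = ṁ c_p (T_in − T) + 195.0.
Rearrange: dT/dt = (T_ss − T)/τ with τ = M/ṁ = 466.909 s and T_ss = T_in + Q̇/(ṁ c_p) = 48.8660 °C.
This is linear first-order; T(t) = T_ss + (T₀ − T_ss) e^(−t/τ).
T(605.3) = 48.8660 + (-26.8760)·e^(−605.3/466.909) = 48.8660 + (-26.8760)·0.273515 = 41.5150 °C.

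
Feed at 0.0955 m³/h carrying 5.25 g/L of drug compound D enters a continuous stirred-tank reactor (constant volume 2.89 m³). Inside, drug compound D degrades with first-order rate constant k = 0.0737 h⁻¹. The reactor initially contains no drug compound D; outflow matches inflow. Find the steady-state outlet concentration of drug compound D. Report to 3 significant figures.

Species balance: V dC/dt = Q C_in − Q C − k V C.
At steady state: 0 = Q C_in − (Q + kV) C_ss, so C_ss = Q C_in/(Q + kV).
C_ss = 0.0955·5.25/(0.0955 + 0.0737·2.89) = 0.50138/0.30849 = 1.6252 g/L.

1.63 g/L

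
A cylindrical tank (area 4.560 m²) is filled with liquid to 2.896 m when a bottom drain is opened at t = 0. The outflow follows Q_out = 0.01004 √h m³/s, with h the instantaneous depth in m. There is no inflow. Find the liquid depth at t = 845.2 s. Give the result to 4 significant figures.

Unsteady balance on liquid volume: A dh/dt = −0.01004 √h.
This is separable: 2 d(√h)/dt = −0.01004/A, so √h = √h₀ − (0.01004/(2A)) t.
√h = √2.896 − 0.01004·845.2/(2·4.560) = 1.70176 − 0.930461 = 0.771302.
h = 0.771302² = 0.594907 m.

0.5949 m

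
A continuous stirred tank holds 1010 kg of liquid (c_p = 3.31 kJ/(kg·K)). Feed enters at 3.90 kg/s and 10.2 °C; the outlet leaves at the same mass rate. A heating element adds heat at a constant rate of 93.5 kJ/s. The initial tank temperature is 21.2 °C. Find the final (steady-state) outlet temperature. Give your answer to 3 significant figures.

M c_p dT/dt = ṁ c_p (T_in − T) + Q̇.
At steady state dT/dt = 0 ⇒ T_ss = T_in + Q̇/(ṁ c_p) = 10.2 + 93.5/(3.90·3.31) = 17.443 °C.

17.4 °C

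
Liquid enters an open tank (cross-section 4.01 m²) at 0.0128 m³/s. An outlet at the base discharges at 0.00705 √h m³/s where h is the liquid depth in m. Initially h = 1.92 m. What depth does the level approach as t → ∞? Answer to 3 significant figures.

Level balance: A dh/dt = 0.0128 − 0.00705 √h. Setting dh/dt = 0:
Q_in = 0.00705 √h_ss ⇒ √h_ss = 0.0128/0.00705 = 1.8156.
h_ss = 1.8156² = 3.2964 m. (Since h₀ = 1.92 m < h_ss, the level will rise toward this value.)

3.30 m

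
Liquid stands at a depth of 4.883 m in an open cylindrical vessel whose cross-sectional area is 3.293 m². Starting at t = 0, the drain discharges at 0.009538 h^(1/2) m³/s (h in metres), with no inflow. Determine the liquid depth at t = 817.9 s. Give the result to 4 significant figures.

1.051 m

Accumulation of liquid (constant cross-section A): A dh/dt = −0.009538 √h.
This is separable: 2 d(√h)/dt = −0.009538/A, so √h = √h₀ − (0.009538/(2A)) t.
√h = √4.883 − 0.009538·817.9/(2·3.293) = 2.20975 − 1.18450 = 1.02525.
h = 1.02525² = 1.05114 m.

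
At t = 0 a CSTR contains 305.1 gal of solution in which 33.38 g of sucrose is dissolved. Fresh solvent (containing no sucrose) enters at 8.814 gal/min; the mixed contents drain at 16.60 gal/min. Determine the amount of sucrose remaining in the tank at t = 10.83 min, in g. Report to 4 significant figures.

16.75 g

Total volume: dV/dt = Q_in − Q_out = -7.78600 gal/min, so V(t) = 305.1 − 7.78600 t and V(10.83) = 220.778 gal.
Solute balance: dm/dt = 0 − Q_out C = −Q_out m/V(t).
dm/m = −Q_out dt/(V₀ − 7.78600 t); integrating gives ln(m/m₀) = −(Q_out/(Q_in−Q_out)) ln(V/V₀).
m = m₀ (V₀/V)^(Q_out/(Q_in−Q_out)) = 33.38 × (305.1/220.778)^(-2.13203) = 16.7480 g.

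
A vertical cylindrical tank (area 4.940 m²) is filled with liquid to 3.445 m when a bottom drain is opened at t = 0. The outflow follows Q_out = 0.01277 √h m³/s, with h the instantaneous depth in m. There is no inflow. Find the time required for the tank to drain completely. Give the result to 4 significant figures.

1436 s

Volume balance on the tank: A dh/dt = −0.01277 √h.
This is separable: 2 d(√h)/dt = −0.01277/A, so √h = √h₀ − (0.01277/(2A)) t.
Set h = 0: 2√h₀ = (0.01277/A) t_empty ⇒ t_empty = 2A√h₀/0.01277.
t_empty = 2·4.940·√3.445/0.01277 = 9.88000·1.85607/0.01277 = 1436.02 s.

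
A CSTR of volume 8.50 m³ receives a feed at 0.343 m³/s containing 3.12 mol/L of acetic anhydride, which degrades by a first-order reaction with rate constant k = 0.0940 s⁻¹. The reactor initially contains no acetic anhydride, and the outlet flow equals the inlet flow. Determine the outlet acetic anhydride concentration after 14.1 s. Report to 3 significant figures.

Accumulation = in − out − consumed: V dC/dt = Q C_in − Q C − k V C.
dC/dt = (Q/V) C_in − (Q/V + k) C; effective rate a = Q/V + k = 0.040353 + 0.0940 = 0.13435 s⁻¹.
C_ss = Q C_in/(Q + kV) = 0.93709 mol/L; C(t) = C_ss + (C₀ − C_ss) e^(−a t).
C(14.1) = 0.93709 + (-0.93709)·e^(−0.13435·14.1) = 0.93709 + (-0.93709)·0.15041 = 0.79614 mol/L.

0.796 mol/L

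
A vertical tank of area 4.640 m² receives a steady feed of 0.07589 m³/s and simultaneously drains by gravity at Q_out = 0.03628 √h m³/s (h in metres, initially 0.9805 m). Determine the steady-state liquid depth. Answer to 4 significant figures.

4.376 m

A dh/dt = Q_in − 0.03628 √h. Steady state requires inflow = outflow:
Q_in = 0.03628 √h_ss ⇒ √h_ss = 0.07589/0.03628 = 2.09179.
h_ss = 2.09179² = 4.37557 m. (Since h₀ = 0.9805 m < h_ss, the level will rise toward this value.)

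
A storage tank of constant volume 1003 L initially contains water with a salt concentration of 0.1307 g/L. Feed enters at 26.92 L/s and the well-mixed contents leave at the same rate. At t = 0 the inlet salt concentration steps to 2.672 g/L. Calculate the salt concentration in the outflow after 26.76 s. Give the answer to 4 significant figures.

Accumulation = in − out for the solute gives V dC/dt = Q(C_in − C).
So dC/dt = (C_in − C)/τ with τ = V/Q = 1003/26.92 = 37.2585 s.
C approaches C_in exponentially: C(t) = C_in + (C₀ − C_in) e^(−t/τ).
C(26.76) = 2.672 + (0.1307 − 2.672)·e^(−26.76/37.2585) = 2.672 + (-2.54130)·0.487617 = 1.43282 g/L.

1.433 g/L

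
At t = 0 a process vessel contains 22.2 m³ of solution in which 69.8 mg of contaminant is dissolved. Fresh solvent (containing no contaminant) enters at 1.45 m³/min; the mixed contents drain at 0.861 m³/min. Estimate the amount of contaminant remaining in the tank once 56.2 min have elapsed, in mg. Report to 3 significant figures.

18.4 mg

Let m(t) be the amount of contaminant. Volume: V(t) = V₀ + (Q_in − Q_out) t = 22.2 + 0.58900 t; V(56.2) = 55.302 m³.
Species balance (pure solvent in): dm/dt = −Q_out · m/V(t).
dm/m = −Q_out dt/(V₀ + 0.58900 t); integrating gives ln(m/m₀) = −(Q_out/(Q_in−Q_out)) ln(V/V₀).
m = m₀ (V₀/V)^(Q_out/(Q_in−Q_out)) = 69.8 × (22.2/55.302)^(1.4618) = 18.383 mg.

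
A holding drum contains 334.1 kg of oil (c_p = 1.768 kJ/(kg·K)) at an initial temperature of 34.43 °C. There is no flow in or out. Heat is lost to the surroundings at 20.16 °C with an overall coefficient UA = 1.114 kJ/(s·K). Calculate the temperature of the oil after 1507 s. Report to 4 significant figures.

Lumped-capacitance energy balance: M c_p dT/dt = UA(T_amb − T).
dT/dt = (T_ss − T)/τ with T_ss = T_amb = 20.1600 °C, τ = M c_p/UA = 334.1·1.768/1.114 = 530.241 s.
T approaches T_ss exponentially: T(t) = T_ss + (T₀ − T_ss) e^(−t/τ).
T(1507) = 20.1600 + (14.2700)·0.0583030 = 20.9920 °C.

20.99 °C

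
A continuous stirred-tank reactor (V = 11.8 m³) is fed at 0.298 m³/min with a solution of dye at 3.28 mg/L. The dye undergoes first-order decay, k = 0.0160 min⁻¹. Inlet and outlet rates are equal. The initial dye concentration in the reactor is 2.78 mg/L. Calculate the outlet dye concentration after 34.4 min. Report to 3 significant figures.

2.19 mg/L

V dC/dt = Q(C_in − C) − k V C.
dC/dt = (Q/V) C_in − (Q/V + k) C; effective rate a = Q/V + k = 0.025254 + 0.0160 = 0.041254 min⁻¹.
C_ss = Q C_in/(Q + kV) = 2.0079 mg/L; C(t) = C_ss + (C₀ − C_ss) e^(−a t).
C(34.4) = 2.0079 + (0.77211)·e^(−0.041254·34.4) = 2.0079 + (0.77211)·0.24192 = 2.1947 mg/L.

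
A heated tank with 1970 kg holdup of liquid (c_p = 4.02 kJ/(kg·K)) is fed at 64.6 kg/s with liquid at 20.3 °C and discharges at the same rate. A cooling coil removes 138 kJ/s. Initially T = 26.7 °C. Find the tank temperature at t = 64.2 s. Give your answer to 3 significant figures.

Unsteady energy balance on the tank contents: M c_p dT/dt = ṁ c_p (T_in − T) − 138.
Rearrange: dT/dt = (T_ss − T)/τ with τ = M/ṁ = 30.495 s and T_ss = T_in − Q̇/(ṁ c_p) = 19.769 °C.
Solution: T(t) = T_ss + (T₀ − T_ss) e^(−t/τ).
T(64.2) = 19.769 + (6.9314)·e^(−64.2/30.495) = 19.769 + (6.9314)·0.12182 = 20.613 °C.

20.6 °C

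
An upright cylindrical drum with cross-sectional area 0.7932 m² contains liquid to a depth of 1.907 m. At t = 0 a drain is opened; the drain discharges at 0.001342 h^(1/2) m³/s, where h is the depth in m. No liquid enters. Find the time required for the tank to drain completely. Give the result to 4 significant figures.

1632 s

A dh/dt = −Q_out = −0.001342 √h.
∫ h^(−1/2) dh = −(0.001342/A) ∫ dt, giving 2√h = 2√h₀ − (0.001342/A) t.
Tank is empty when √h = 0: t_empty = 2A√h₀/0.001342.
t_empty = 2·0.7932·√1.907/0.001342 = 1.58640·1.38094/0.001342 = 1632.43 s.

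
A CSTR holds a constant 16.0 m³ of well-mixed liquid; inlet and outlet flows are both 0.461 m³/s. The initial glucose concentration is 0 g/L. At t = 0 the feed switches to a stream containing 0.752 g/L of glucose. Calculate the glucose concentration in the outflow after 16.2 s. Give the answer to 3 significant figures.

Accumulation = in − out for the solute gives V dC/dt = Q(C_in − C).
So dC/dt = (C_in − C)/τ with τ = V/Q = 16.0/0.461 = 34.707 s.
This is linear first-order; C(t) = C_in + (C₀ − C_in) e^(−t/τ).
C(16.2) = 0.752 + (0 − 0.752)·e^(−16.2/34.707) = 0.752 + (-0.75200)·0.62703 = 0.28047 g/L.

0.280 g/L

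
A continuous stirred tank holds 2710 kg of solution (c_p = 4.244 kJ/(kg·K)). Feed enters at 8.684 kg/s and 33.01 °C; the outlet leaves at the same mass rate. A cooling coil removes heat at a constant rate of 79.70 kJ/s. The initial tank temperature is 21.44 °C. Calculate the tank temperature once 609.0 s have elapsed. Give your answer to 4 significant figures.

M c_p dT/dt = ṁ c_p (T_in − T) − Q̇.
τ = M/ṁ = 312.068 s; T_ss = T_in − Q̇/(ṁ c_p) = 33.01 − 79.70/(8.684·4.244) = 30.8475 °C.
T approaches T_ss exponentially: T(t) = T_ss + (T₀ − T_ss) e^(−t/τ).
T(609.0) = 30.8475 + (-9.40747)·e^(−609.0/312.068) = 30.8475 + (-9.40747)·0.142061 = 29.5110 °C.

29.51 °C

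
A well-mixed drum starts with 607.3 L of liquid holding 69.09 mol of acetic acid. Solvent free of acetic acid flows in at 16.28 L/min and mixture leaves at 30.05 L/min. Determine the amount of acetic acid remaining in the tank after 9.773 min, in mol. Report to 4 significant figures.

39.99 mol

Let m(t) be the amount of acetic acid. Volume: V(t) = V₀ + (Q_in − Q_out) t = 607.3 − 13.7700 t; V(9.773) = 472.726 L.
Solute balance: dm/dt = 0 − Q_out C = −Q_out m/V(t).
dm/m = −Q_out dt/(V₀ − 13.7700 t); integrating gives ln(m/m₀) = −(Q_out/(Q_in−Q_out)) ln(V/V₀).
m = m₀ (V₀/V)^(Q_out/(Q_in−Q_out)) = 69.09 × (607.3/472.726)^(-2.18228) = 39.9941 mol.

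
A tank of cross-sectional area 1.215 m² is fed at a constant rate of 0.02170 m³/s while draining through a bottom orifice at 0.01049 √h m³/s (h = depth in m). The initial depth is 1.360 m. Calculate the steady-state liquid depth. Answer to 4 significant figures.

Level balance: A dh/dt = 0.02170 − 0.01049 √h. Setting dh/dt = 0:
Q_in = 0.01049 √h_ss ⇒ √h_ss = 0.02170/0.01049 = 2.06864.
h_ss = 2.06864² = 4.27926 m. (Since h₀ = 1.360 m < h_ss, the level will rise toward this value.)

4.279 m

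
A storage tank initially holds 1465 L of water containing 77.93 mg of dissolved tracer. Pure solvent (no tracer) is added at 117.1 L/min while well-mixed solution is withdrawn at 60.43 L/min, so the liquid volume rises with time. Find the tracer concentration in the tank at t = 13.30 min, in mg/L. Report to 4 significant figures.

0.02256 mg/L

Let m(t) be the amount of tracer. Volume: V(t) = V₀ + (Q_in − Q_out) t = 1465 + 56.6700 t; V(13.30) = 2218.71 L.
No tracer enters, so dm/dt = −Q_out · (m/V).
dm/m = −Q_out dt/(V₀ + 56.6700 t); integrating gives ln(m/m₀) = −(Q_out/(Q_in−Q_out)) ln(V/V₀).
m = m₀ (V₀/V)^(Q_out/(Q_in−Q_out)) = 77.93 × (1465/2218.71)^(1.06635) = 50.0589 mg.
C = m/V = 50.0589/2218.71 = 0.0225622 mg/L.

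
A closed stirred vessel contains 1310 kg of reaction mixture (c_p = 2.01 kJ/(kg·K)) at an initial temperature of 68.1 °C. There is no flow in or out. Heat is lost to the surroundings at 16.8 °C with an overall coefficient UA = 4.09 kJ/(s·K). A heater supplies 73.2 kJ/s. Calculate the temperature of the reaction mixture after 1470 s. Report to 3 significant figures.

38.1 °C

Lumped-capacitance energy balance: M c_p dT/dt = UA(T_amb − T) + Q̇.
dT/dt = (T_ss − T)/τ with T_ss = T_amb + Q̇/UA = 16.8 + 73.2/4.09 = 34.697 °C, τ = M c_p/UA = 1310·2.01/4.09 = 643.79 s.
T approaches T_ss exponentially: T(t) = T_ss + (T₀ − T_ss) e^(−t/τ).
T(1470) = 34.697 + (33.403)·0.10194 = 38.102 °C.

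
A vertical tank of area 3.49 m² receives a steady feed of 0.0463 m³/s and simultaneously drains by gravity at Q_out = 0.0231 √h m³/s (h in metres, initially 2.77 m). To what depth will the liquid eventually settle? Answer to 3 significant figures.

A dh/dt = Q_in − 0.0231 √h. Steady state requires inflow = outflow:
Q_in = 0.0231 √h_ss ⇒ √h_ss = 0.0463/0.0231 = 2.0043.
h_ss = 2.0043² = 4.0173 m. (Since h₀ = 2.77 m < h_ss, the level will rise toward this value.)

4.02 m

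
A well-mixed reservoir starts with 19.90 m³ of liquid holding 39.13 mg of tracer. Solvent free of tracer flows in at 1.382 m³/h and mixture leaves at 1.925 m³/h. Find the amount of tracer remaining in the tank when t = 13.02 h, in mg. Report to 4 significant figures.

Let m(t) be the amount of tracer. Volume: V(t) = V₀ + (Q_in − Q_out) t = 19.90 − 0.543000 t; V(13.02) = 12.8301 m³.
Solute balance: dm/dt = 0 − Q_out C = −Q_out m/V(t).
Separate: dm/m = −Q_out dt/V(t) ⇒ ln(m/m₀) = −(Q_out/(Q_in−Q_out)) ln(V/V₀).
m = m₀ (V₀/V)^(Q_out/(Q_in−Q_out)) = 39.13 × (19.90/12.8301)^(-3.54512) = 8.25531 mg.

8.255 mg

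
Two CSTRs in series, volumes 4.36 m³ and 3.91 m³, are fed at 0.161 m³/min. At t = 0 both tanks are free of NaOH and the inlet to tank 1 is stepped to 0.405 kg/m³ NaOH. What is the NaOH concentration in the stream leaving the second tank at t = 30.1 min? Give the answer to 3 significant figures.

0.133 kg/m³

Time constants: τᵢ = Vᵢ/Q for each well-mixed tank.
τ₁ = 4.36/0.161 = 27.081 min; τ₂ = 3.91/0.161 = 24.286 min.
Solving the cascade with C₁(0)=C₂(0)=0 gives C₂(t) = C_in[1 − (τ₁ e^(−t/τ₁) − τ₂ e^(−t/τ₂))/(τ₁ − τ₂)].
At t = 30.1: e^(−t/τ₁) = 0.32907, e^(−t/τ₂) = 0.28955.
C₂ = 0.405·[1 − (27.081·0.32907 − 24.286·0.28955)/(2.7950)] = 0.405·0.32760 = 0.13268 kg/m³.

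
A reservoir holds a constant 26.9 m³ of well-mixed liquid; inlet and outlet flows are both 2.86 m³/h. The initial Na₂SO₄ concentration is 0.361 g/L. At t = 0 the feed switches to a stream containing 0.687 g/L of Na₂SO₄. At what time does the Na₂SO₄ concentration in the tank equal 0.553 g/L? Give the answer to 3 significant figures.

8.36 h

Species balance: V dC/dt = Q(C_in − C) ⇒ τ = V/Q = 9.4056 h.
C(t) = C_in + (C₀ − C_in) e^(−t/τ). Set C = 0.553 and solve for t:
e^(−t/τ) = (C − C_in)/(C₀ − C_in) = (0.553 − 0.687)/(0.361 − 0.687) = 0.41104
t = −τ ln(…) = 9.4056 × 0.88906 = 8.3621 h.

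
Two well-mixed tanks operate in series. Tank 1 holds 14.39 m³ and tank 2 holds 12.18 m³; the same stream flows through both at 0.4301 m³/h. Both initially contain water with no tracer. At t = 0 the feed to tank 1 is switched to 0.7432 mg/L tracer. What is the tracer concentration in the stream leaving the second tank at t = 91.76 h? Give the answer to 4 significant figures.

0.5919 mg/L

Species balance on tank i: dCᵢ/dt = (Cᵢ₋₁ − Cᵢ)/τᵢ with τᵢ = Vᵢ/Q.
τ₁ = 14.39/0.4301 = 33.4573 h; τ₂ = 12.18/0.4301 = 28.3190 h.
Tank 1: C₁ = C_in(1 − e^(−t/τ₁)). Tank 2 (τ₁ ≠ τ₂): C₂ = C_in[1 − (τ₁ e^(−t/τ₁) − τ₂ e^(−t/τ₂))/(τ₁ − τ₂)].
At t = 91.76: e^(−t/τ₁) = 0.0644029, e^(−t/τ₂) = 0.0391550.
C₂ = 0.7432·[1 − (33.4573·0.0644029 − 28.3190·0.0391550)/(5.13834)] = 0.7432·0.796448 = 0.591920 mg/L.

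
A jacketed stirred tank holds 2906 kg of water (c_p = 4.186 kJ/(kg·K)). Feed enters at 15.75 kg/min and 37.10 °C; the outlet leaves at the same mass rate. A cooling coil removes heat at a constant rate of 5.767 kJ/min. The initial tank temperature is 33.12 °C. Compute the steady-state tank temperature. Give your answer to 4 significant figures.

M c_p dT/dt = ṁ c_p (T_in − T) − Q̇.
At steady state dT/dt = 0 ⇒ T_ss = T_in − Q̇/(ṁ c_p) = 37.10 − 5.767/(15.75·4.186) = 37.0125 °C.

37.01 °C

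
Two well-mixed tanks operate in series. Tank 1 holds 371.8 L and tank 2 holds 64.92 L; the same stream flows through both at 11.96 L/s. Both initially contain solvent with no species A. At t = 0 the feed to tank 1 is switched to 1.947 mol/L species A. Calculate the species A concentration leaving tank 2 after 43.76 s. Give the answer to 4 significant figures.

Each tank obeys Vᵢ dCᵢ/dt = Q(Cᵢ₋₁ − Cᵢ), so τᵢ = Vᵢ/Q.
τ₁ = 371.8/11.96 = 31.0870 s; τ₂ = 64.92/11.96 = 5.42809 s.
Solving the cascade with C₁(0)=C₂(0)=0 gives C₂(t) = C_in[1 − (τ₁ e^(−t/τ₁) − τ₂ e^(−t/τ₂))/(τ₁ − τ₂)].
At t = 43.76: e^(−t/τ₁) = 0.244714, e^(−t/τ₂) = 0.000315371.
C₂ = 1.947·[1 − (31.0870·0.244714 − 5.42809·0.000315371)/(25.6589)] = 1.947·0.703584 = 1.36988 mol/L.

1.370 mol/L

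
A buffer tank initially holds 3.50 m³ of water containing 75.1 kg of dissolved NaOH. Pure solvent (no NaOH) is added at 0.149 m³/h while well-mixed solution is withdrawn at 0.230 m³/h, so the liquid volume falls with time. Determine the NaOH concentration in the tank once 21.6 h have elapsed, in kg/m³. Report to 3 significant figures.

6.00 kg/m³

Total volume: dV/dt = Q_in − Q_out = -0.081000 m³/h, so V(t) = 3.50 − 0.081000 t and V(21.6) = 1.7504 m³.
Solute balance: dm/dt = 0 − Q_out C = −Q_out m/V(t).
dm/m = −Q_out dt/(V₀ − 0.081000 t); integrating gives ln(m/m₀) = −(Q_out/(Q_in−Q_out)) ln(V/V₀).
m = m₀ (V₀/V)^(Q_out/(Q_in−Q_out)) = 75.1 × (3.50/1.7504)^(-2.8395) = 10.499 kg.
C = m/V = 10.499/1.7504 = 5.9980 kg/m³.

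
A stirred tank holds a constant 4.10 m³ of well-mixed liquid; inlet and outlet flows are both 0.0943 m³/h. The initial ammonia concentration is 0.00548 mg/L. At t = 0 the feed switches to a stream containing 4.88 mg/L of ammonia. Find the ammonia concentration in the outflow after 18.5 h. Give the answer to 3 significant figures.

Species balance on the tank: V dC/dt = Q(C_in − C).
Rewrite as dC/dt + C/τ = C_in/τ, τ = V/Q = 43.478 h.
Integrating: C(t) = C_in + (C₀ − C_in) e^(−t/τ).
C(18.5) = 4.88 + (0.00548 − 4.88)·e^(−18.5/43.478) = 4.88 + (-4.8745)·0.65344 = 1.6948 mg/L.

1.69 mg/L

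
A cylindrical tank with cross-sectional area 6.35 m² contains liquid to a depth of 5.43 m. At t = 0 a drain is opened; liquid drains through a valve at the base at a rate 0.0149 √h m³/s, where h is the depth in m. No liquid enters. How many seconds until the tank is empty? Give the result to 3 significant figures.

With no inflow, A dh/dt = −0.0149 √h.
Separate and integrate: 2(√h − √h₀) = −(0.0149/A) t.
Set h = 0: 2√h₀ = (0.0149/A) t_empty ⇒ t_empty = 2A√h₀/0.0149.
t_empty = 2·6.35·√5.43/0.0149 = 12.700·2.3302/0.0149 = 1986.2 s.

1990 s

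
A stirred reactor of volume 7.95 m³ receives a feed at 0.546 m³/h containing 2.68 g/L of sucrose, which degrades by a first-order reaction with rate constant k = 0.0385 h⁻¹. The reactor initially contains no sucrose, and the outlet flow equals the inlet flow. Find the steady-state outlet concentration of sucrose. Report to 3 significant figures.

1.72 g/L

V dC/dt = Q(C_in − C) − k V C.
At steady state: 0 = Q C_in − (Q + kV) C_ss, so C_ss = Q C_in/(Q + kV).
C_ss = 0.546·2.68/(0.546 + 0.0385·7.95) = 1.4633/0.85208 = 1.7173 g/L.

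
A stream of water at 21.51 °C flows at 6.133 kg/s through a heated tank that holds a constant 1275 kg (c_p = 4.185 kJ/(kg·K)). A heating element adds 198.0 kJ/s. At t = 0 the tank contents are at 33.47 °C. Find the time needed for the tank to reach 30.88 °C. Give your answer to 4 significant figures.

M c_p dT/dt = ṁ c_p (T_in − T) + Q̇.
τ = M/ṁ = 207.892 s; T_ss = T_in + Q̇/(ṁ c_p) = 29.2243 °C.
T(t) = T_ss + (T₀ − T_ss) e^(−t/τ). Set T = 30.88:
e^(−t/τ) = (30.88 − 29.2243)/(33.47 − 29.2243) = 0.389970
t = −207.892 · ln(0.389970) = 195.768 s.

195.8 s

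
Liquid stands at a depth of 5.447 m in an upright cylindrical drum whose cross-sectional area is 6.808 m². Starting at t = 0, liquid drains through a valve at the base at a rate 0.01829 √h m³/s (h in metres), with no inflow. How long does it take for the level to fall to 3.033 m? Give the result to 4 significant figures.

Volume balance on the tank: A dh/dt = −0.01829 √h.
Separate and integrate: 2(√h − √h₀) = −(0.01829/A) t.
t = 2A(√h₀ − √h)/0.01829 = 2·6.808·(√5.447 − √3.033)/0.01829
  = 13.6160 × (2.33388 − 1.74155) / 0.01829 = 440.960 s.

441.0 s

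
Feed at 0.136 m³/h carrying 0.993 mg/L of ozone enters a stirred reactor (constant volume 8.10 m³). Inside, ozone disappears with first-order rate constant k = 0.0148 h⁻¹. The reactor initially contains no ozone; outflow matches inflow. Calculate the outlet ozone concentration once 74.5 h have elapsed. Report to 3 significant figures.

0.478 mg/L

V dC/dt = Q(C_in − C) − k V C.
This is linear with rate a = Q/V + k = 0.031590 h⁻¹.
C_ss = Q C_in/(Q + kV) = 0.52778 mg/L; C(t) = C_ss + (C₀ − C_ss) e^(−a t).
C(74.5) = 0.52778 + (-0.52778)·e^(−0.031590·74.5) = 0.52778 + (-0.52778)·0.095039 = 0.47762 mg/L.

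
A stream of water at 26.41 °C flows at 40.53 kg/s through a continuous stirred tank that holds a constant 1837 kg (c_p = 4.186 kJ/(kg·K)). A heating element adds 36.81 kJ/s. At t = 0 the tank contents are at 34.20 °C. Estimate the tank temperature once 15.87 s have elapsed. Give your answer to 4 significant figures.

31.96 °C

Energy balance: M c_p dT/dt = ṁ c_p (T_in − T) + 36.81.
Rearrange: dT/dt = (T_ss − T)/τ with τ = M/ṁ = 45.3245 s and T_ss = T_in + Q̇/(ṁ c_p) = 26.6270 °C.
Solution: T(t) = T_ss + (T₀ − T_ss) e^(−t/τ).
T(15.87) = 26.6270 + (7.57303)·e^(−15.87/45.3245) = 26.6270 + (7.57303)·0.704588 = 31.9628 °C.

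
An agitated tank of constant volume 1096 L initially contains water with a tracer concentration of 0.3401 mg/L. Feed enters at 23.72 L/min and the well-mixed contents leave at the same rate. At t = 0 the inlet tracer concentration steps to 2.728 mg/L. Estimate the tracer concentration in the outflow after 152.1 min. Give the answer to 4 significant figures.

2.639 mg/L

Species balance on the tank: V dC/dt = Q(C_in − C).
Time constant τ = V/Q = 1096/23.72 = 46.2057 min.
This is linear first-order; C(t) = C_in + (C₀ − C_in) e^(−t/τ).
C(152.1) = 2.728 + (0.3401 − 2.728)·e^(−152.1/46.2057) = 2.728 + (-2.38790)·0.0371869 = 2.63920 mg/L.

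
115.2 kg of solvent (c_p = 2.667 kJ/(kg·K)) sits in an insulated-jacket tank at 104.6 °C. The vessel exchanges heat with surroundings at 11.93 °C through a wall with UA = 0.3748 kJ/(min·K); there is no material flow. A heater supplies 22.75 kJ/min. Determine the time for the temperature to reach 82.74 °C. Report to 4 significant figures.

943.7 min

First-law balance (no shaft work): M c_p dT/dt = −UA(T − T_amb) + Q̇.
τ = M c_p/UA = 819.740 min; T_ss = T_amb + Q̇/UA = 11.93 + 22.75/0.3748 = 72.6290 °C.
T(t) = T_ss + (T₀ − T_ss)e^(−t/τ); set T = 82.74:
t = −τ ln[(T − T_ss)/(T₀ − T_ss)] = −819.740 · ln(0.316255) = 943.691 min.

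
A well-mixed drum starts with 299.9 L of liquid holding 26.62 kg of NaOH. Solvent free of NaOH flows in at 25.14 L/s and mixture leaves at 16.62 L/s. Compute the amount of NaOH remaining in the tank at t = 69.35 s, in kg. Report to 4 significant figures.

3.184 kg

Let m(t) be the amount of NaOH. Volume: V(t) = V₀ + (Q_in − Q_out) t = 299.9 + 8.52000 t; V(69.35) = 890.762 L.
Solute balance: dm/dt = 0 − Q_out C = −Q_out m/V(t).
Separate: dm/m = −Q_out dt/V(t) ⇒ ln(m/m₀) = −(Q_out/(Q_in−Q_out)) ln(V/V₀).
m = m₀ (V₀/V)^(Q_out/(Q_in−Q_out)) = 26.62 × (299.9/890.762)^(1.95070) = 3.18379 kg.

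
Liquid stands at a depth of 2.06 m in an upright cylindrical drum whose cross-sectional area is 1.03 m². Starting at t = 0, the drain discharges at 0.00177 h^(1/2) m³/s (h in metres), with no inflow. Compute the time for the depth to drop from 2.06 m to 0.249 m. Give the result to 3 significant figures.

A dh/dt = −Q_out = −0.00177 √h.
Separate and integrate: 2(√h − √h₀) = −(0.00177/A) t.
t = 2A(√h₀ − √h)/0.00177 = 2·1.03·(√2.06 − √0.249)/0.00177
  = 2.0600 × (1.4353 − 0.49900) / 0.00177 = 1089.7 s.

1090 s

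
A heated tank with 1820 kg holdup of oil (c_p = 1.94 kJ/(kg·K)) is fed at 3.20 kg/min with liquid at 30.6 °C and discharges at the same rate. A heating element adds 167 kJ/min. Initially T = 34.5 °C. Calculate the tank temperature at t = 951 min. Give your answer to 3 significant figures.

53.2 °C

First-law balance (no shaft work): M c_p dT/dt = ṁ c_p (T_in − T) + 167.
τ = M/ṁ = 568.75 min; T_ss = T_in + Q̇/(ṁ c_p) = 30.6 + 167/(3.20·1.94) = 57.501 °C.
Integrating: T(t) = T_ss + (T₀ − T_ss) e^(−t/τ).
T(951) = 57.501 + (-23.001)·e^(−951/568.75) = 57.501 + (-23.001)·0.18785 = 53.180 °C.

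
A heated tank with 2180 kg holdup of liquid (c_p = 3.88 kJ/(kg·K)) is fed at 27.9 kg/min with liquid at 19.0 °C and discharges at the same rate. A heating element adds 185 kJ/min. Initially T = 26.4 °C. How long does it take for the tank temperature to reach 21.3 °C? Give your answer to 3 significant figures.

177 min

M c_p dT/dt = ṁ c_p (T_in − T) + Q̇.
τ = M/ṁ = 78.136 min; T_ss = T_in + Q̇/(ṁ c_p) = 20.709 °C.
T(t) = T_ss + (T₀ − T_ss) e^(−t/τ). Set T = 21.3:
e^(−t/τ) = (21.3 − 20.709)/(26.4 − 20.709) = 0.10385
t = −78.136 · ln(0.10385) = 176.96 min.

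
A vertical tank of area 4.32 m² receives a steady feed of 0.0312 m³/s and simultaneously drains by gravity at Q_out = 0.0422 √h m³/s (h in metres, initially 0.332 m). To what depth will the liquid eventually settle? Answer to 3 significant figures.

0.547 m

A dh/dt = Q_in − 0.0422 √h. Steady state requires inflow = outflow:
Q_in = 0.0422 √h_ss ⇒ √h_ss = 0.0312/0.0422 = 0.73934.
h_ss = 0.73934² = 0.54662 m. (Since h₀ = 0.332 m < h_ss, the level will rise toward this value.)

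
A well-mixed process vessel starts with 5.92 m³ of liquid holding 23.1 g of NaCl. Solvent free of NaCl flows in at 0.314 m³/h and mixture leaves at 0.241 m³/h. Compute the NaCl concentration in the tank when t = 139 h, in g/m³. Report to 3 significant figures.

0.0532 g/m³

Let m(t) be the amount of NaCl. Volume: V(t) = V₀ + (Q_in − Q_out) t = 5.92 + 0.073000 t; V(139) = 16.067 m³.
No NaCl enters, so dm/dt = −Q_out · (m/V).
dm/m = −Q_out dt/(V₀ + 0.073000 t); integrating gives ln(m/m₀) = −(Q_out/(Q_in−Q_out)) ln(V/V₀).
m = m₀ (V₀/V)^(Q_out/(Q_in−Q_out)) = 23.1 × (5.92/16.067)^(3.3014) = 0.85525 g.
C = m/V = 0.85525/16.067 = 0.053230 g/m³.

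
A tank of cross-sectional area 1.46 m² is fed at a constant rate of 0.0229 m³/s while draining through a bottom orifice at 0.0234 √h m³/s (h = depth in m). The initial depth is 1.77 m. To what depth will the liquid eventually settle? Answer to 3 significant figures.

A dh/dt = Q_in − 0.0234 √h. Steady state requires inflow = outflow:
Q_in = 0.0234 √h_ss ⇒ √h_ss = 0.0229/0.0234 = 0.97863.
h_ss = 0.97863² = 0.95772 m. (Since h₀ = 1.77 m > h_ss, the level will fall toward this value.)

0.958 m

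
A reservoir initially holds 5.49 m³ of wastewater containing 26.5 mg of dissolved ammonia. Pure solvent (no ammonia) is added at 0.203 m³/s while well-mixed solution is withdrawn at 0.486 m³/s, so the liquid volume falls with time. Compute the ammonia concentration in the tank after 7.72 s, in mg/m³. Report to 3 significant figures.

3.35 mg/m³

Let m(t) be the amount of ammonia. Volume: V(t) = V₀ + (Q_in − Q_out) t = 5.49 − 0.28300 t; V(7.72) = 3.3052 m³.
Solute balance: dm/dt = 0 − Q_out C = −Q_out m/V(t).
dm/m = −Q_out dt/(V₀ − 0.28300 t); integrating gives ln(m/m₀) = −(Q_out/(Q_in−Q_out)) ln(V/V₀).
m = m₀ (V₀/V)^(Q_out/(Q_in−Q_out)) = 26.5 × (5.49/3.3052)^(-1.7173) = 11.087 mg.
C = m/V = 11.087/3.3052 = 3.3543 mg/m³.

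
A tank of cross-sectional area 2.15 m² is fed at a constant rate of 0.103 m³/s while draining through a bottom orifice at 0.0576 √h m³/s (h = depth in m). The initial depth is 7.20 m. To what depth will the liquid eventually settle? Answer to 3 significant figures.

3.20 m

Mass balance (ρ constant): A dh/dt = Q_in − 0.0576 √h. At steady state dh/dt = 0:
Q_in = 0.0576 √h_ss ⇒ √h_ss = 0.103/0.0576 = 1.7882.
h_ss = 1.7882² = 3.1976 m. (Since h₀ = 7.20 m > h_ss, the level will fall toward this value.)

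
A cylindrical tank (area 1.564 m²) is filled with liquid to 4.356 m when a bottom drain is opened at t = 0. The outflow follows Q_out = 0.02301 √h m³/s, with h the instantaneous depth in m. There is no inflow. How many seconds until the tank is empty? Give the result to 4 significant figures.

283.7 s

A dh/dt = −Q_out = −0.02301 √h.
This is separable: 2 d(√h)/dt = −0.02301/A, so √h = √h₀ − (0.02301/(2A)) t.
Tank is empty when √h = 0: t_empty = 2A√h₀/0.02301.
t_empty = 2·1.564·√4.356/0.02301 = 3.12800·2.08710/0.02301 = 283.723 s.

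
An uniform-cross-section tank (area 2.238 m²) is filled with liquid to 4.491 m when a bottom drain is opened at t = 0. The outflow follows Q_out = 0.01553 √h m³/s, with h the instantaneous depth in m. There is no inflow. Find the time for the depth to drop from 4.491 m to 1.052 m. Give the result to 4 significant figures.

315.2 s

A dh/dt = −Q_out = −0.01553 √h.
Separate and integrate: 2(√h − √h₀) = −(0.01553/A) t.
t = 2A(√h₀ − √h)/0.01553 = 2·2.238·(√4.491 − √1.052)/0.01553
  = 4.47600 × (2.11920 − 1.02567) / 0.01553 = 315.172 s.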